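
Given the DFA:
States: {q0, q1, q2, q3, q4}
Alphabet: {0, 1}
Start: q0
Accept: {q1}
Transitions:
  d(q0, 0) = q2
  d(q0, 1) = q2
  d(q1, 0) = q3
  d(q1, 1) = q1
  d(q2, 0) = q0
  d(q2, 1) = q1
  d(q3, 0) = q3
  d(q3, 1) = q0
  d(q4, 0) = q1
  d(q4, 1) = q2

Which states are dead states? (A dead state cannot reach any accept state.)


Forward reachability from each state:
  q0 -> reaches accept state q1 (live)
  q1 -> reaches accept state q1 (live)
  q2 -> reaches accept state q1 (live)
  q3 -> reaches accept state q1 (live)
  q4 -> reaches accept state q1 (live)

None (all states can reach an accept state)


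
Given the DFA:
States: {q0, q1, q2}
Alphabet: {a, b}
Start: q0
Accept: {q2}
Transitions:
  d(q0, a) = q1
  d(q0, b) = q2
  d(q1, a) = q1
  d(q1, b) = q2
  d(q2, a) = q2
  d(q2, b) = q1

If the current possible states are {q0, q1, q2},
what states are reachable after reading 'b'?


Apply transition on 'b' from each current state:
  d(q0, b) = q2
  d(q1, b) = q2
  d(q2, b) = q1

{q1, q2}


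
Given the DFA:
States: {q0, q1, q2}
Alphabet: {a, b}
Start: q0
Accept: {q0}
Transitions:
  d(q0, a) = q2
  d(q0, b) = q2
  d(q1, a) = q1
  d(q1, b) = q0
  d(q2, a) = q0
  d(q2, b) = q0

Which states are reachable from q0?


BFS from q0:
  layer 0: {q0}
  layer 1: {q2}

{q0, q2}


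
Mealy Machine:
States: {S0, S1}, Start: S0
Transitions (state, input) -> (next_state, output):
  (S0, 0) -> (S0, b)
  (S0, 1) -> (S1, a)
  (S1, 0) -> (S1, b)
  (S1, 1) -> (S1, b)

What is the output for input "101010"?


Step-by-step:
  (S0, 1) -> (S1, a)
  (S1, 0) -> (S1, b)
  (S1, 1) -> (S1, b)
  (S1, 0) -> (S1, b)
  (S1, 1) -> (S1, b)
  (S1, 0) -> (S1, b)

"abbbbb"


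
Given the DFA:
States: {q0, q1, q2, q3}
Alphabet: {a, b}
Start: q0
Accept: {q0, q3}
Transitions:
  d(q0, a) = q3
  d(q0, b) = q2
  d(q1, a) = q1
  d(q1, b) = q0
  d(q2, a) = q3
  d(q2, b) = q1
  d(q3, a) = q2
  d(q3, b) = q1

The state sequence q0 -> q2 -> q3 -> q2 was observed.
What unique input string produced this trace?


Trace back each transition to find the symbol:
  q0 --[b]--> q2
  q2 --[a]--> q3
  q3 --[a]--> q2

"baa"


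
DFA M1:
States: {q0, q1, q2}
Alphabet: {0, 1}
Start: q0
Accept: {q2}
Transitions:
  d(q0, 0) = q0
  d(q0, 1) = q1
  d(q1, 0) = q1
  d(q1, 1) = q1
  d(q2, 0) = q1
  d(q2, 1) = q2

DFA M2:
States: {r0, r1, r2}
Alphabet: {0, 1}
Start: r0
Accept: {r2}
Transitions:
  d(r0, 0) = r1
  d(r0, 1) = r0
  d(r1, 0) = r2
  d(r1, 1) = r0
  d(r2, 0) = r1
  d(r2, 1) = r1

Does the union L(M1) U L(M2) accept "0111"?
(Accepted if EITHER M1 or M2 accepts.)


M1: final=q1 accepted=False
M2: final=r0 accepted=False

No, union rejects (neither accepts)


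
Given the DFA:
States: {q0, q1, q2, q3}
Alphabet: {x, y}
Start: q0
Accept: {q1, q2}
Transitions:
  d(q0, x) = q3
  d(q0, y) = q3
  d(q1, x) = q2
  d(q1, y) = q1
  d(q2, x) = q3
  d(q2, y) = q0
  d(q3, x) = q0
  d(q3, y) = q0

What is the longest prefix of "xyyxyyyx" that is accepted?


Run the DFA, marking each prefix where the state is accepting:
  "" -> q0 [reject]
  "x" -> q3 [reject]
  "xy" -> q0 [reject]
  "xyy" -> q3 [reject]
  "xyyx" -> q0 [reject]
  "xyyxy" -> q3 [reject]
  "xyyxyy" -> q0 [reject]
  "xyyxyyy" -> q3 [reject]
  "xyyxyyyx" -> q0 [reject]

No prefix is accepted


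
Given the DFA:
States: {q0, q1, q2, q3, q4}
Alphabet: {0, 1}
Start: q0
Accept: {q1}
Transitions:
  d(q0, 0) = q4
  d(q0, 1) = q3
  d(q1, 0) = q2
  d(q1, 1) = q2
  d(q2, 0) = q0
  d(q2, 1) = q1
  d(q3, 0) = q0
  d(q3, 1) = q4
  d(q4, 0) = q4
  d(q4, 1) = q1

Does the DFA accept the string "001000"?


Trace: q0 -> q4 -> q4 -> q1 -> q2 -> q0 -> q4
Final state: q4
Accept states: {q1}

No, rejected (final state q4 is not an accept state)


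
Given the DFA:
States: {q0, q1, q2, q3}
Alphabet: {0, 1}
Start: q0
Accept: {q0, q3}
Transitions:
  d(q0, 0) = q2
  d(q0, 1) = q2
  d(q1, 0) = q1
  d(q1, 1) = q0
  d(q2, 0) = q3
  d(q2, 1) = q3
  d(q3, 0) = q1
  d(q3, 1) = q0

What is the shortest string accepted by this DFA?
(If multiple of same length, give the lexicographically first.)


BFS by string length (lex-first path to each state shown):
  len 0: q0<-""
Found accept state at length 0.

"" (empty string)


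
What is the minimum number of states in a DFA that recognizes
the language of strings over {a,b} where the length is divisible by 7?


States track (length) mod 7.
Need 7 states: one per remainder 0..6; accept = remainder 0.

7


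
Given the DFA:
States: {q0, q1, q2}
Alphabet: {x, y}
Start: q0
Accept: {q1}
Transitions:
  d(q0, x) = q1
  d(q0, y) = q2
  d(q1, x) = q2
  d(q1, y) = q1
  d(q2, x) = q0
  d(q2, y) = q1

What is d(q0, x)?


Looking up transition d(q0, x)

q1


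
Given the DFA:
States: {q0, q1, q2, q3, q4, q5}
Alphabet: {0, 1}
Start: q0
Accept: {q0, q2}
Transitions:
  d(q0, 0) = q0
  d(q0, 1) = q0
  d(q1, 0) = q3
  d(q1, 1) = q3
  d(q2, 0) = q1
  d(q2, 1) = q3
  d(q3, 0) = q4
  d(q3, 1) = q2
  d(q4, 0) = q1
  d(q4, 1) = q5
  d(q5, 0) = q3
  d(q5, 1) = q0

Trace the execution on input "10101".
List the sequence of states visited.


Input: 10101
d(q0, 1) = q0
d(q0, 0) = q0
d(q0, 1) = q0
d(q0, 0) = q0
d(q0, 1) = q0


q0 -> q0 -> q0 -> q0 -> q0 -> q0


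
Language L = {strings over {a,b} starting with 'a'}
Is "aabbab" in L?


first symbol = 'a'

Yes, "aabbab" is in L


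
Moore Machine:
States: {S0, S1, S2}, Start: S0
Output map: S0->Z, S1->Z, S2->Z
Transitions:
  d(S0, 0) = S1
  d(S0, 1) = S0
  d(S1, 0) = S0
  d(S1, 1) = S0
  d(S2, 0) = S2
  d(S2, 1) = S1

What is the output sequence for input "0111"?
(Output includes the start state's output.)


Start: S0 (output Z)
  --0--> S1 (output Z)
  --1--> S0 (output Z)
  --1--> S0 (output Z)
  --1--> S0 (output Z)

"ZZZZZ"


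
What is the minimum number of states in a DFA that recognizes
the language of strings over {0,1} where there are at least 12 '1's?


States: count = 0, 1, ..., 11, and a final '>= 12' state.
Total: 12 + 1 = 13. Accept = '>= 12' state.

13


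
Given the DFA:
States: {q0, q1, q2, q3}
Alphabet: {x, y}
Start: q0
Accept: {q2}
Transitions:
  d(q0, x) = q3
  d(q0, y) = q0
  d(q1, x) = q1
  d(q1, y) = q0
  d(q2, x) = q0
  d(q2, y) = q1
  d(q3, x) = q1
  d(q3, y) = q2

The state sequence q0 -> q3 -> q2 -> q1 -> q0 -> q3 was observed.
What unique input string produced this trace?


Trace back each transition to find the symbol:
  q0 --[x]--> q3
  q3 --[y]--> q2
  q2 --[y]--> q1
  q1 --[y]--> q0
  q0 --[x]--> q3

"xyyyx"


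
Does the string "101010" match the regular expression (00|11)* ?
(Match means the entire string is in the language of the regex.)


|string| = 6; first = '1'; last = '0'

No, "101010" does not match (00|11)*


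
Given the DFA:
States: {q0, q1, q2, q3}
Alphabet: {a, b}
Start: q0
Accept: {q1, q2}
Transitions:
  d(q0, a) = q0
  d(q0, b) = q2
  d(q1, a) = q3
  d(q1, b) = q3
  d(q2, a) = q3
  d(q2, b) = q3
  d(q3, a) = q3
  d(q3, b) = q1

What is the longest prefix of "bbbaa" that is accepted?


Run the DFA, marking each prefix where the state is accepting:
  "" -> q0 [reject]
  "b" -> q2 [accept]
  "bb" -> q3 [reject]
  "bbb" -> q1 [accept]
  "bbba" -> q3 [reject]
  "bbbaa" -> q3 [reject]

"bbb"


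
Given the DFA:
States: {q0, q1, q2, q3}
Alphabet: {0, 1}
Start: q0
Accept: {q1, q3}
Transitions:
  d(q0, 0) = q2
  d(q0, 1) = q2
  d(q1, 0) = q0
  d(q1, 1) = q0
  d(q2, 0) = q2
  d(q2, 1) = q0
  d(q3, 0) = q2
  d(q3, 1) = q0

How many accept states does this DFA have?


Accept states listed: {q1, q3}
Counting: q1(1) q3(2)

2


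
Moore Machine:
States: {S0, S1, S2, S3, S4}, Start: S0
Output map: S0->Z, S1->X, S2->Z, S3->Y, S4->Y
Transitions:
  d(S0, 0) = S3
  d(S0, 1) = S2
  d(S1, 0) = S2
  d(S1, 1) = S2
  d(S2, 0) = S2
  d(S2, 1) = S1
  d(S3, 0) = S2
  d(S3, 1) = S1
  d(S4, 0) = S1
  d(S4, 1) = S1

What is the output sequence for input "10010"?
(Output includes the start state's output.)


Start: S0 (output Z)
  --1--> S2 (output Z)
  --0--> S2 (output Z)
  --0--> S2 (output Z)
  --1--> S1 (output X)
  --0--> S2 (output Z)

"ZZZZXZ"


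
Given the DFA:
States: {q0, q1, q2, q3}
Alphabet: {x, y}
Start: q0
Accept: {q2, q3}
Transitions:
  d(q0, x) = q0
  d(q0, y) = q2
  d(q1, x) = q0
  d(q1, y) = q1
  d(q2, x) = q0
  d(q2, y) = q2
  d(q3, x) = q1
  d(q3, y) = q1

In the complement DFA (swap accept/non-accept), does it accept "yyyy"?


Trace: q0 -> q2 -> q2 -> q2 -> q2
Final: q2
Original accept: {q2, q3}
Complement: q2 is in original accept

No, complement rejects (original accepts)


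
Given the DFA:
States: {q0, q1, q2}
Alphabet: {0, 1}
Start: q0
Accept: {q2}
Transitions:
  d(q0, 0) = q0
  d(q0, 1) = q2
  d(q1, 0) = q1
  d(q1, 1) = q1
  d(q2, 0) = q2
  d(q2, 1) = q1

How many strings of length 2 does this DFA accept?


Enumerating all length-2 strings:
  "00" -> q0 [reject]
  "01" -> q2 [accept]
  "10" -> q2 [accept]
  "11" -> q1 [reject]

2 out of 4


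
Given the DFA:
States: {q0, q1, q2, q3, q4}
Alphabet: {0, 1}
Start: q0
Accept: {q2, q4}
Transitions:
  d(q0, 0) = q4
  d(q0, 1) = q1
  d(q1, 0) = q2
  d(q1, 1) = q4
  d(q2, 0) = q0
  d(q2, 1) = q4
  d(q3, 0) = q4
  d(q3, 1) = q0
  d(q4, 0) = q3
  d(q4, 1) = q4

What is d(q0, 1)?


Looking up transition d(q0, 1)

q1


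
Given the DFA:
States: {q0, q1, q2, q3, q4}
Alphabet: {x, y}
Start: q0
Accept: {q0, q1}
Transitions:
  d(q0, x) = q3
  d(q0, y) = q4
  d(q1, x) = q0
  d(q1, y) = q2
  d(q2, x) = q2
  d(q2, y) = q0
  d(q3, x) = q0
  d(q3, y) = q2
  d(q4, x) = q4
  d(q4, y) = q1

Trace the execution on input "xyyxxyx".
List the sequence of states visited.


Input: xyyxxyx
d(q0, x) = q3
d(q3, y) = q2
d(q2, y) = q0
d(q0, x) = q3
d(q3, x) = q0
d(q0, y) = q4
d(q4, x) = q4


q0 -> q3 -> q2 -> q0 -> q3 -> q0 -> q4 -> q4


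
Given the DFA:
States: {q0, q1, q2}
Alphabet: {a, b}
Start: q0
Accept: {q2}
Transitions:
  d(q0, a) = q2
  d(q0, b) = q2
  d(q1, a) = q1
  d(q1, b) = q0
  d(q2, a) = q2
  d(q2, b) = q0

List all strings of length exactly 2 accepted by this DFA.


All strings of length 2: 4 total
Accepted: 2

"aa", "ba"


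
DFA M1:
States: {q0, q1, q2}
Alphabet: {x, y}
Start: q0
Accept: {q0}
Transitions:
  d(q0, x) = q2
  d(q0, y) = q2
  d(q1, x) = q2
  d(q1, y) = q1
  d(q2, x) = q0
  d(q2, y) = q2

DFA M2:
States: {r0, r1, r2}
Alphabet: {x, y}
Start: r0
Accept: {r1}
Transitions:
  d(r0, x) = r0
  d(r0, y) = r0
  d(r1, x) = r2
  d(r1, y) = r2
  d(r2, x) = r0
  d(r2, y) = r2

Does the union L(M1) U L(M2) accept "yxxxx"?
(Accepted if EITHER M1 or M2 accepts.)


M1: final=q2 accepted=False
M2: final=r0 accepted=False

No, union rejects (neither accepts)


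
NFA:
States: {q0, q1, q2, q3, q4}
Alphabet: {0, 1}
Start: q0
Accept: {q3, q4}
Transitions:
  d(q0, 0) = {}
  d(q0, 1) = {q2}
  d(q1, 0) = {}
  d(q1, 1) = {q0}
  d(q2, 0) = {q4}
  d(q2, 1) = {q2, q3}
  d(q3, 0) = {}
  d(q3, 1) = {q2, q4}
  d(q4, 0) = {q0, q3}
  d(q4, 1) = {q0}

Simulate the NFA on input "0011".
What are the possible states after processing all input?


Start: {q0}
  --0--> {}
  --0--> {}
  --1--> {}
  --1--> {}

{} (empty set, no valid transitions)


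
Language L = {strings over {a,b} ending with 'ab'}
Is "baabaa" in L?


last two symbols = 'aa'

No, "baabaa" is not in L


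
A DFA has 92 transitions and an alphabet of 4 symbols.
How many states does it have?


Each state has exactly one transition per symbol.
states = transitions / |alphabet| = 92 / 4 = 23

23


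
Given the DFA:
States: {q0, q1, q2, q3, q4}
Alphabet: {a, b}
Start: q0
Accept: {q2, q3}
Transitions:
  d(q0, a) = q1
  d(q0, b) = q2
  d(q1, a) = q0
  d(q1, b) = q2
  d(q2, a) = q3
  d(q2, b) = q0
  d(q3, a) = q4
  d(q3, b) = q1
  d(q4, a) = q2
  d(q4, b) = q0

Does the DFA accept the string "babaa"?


Trace: q0 -> q2 -> q3 -> q1 -> q0 -> q1
Final state: q1
Accept states: {q2, q3}

No, rejected (final state q1 is not an accept state)


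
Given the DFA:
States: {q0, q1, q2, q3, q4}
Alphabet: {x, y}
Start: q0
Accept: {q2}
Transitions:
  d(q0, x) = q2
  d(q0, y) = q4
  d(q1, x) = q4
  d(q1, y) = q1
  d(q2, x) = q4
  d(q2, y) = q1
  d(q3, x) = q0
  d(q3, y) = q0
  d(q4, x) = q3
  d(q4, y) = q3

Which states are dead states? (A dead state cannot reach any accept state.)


Forward reachability from each state:
  q0 -> reaches accept state q2 (live)
  q1 -> reaches accept state q2 (live)
  q2 -> reaches accept state q2 (live)
  q3 -> reaches accept state q2 (live)
  q4 -> reaches accept state q2 (live)

None (all states can reach an accept state)


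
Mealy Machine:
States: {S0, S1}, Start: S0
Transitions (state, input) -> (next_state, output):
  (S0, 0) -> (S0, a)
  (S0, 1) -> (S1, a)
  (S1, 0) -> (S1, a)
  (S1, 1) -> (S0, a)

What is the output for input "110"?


Step-by-step:
  (S0, 1) -> (S1, a)
  (S1, 1) -> (S0, a)
  (S0, 0) -> (S0, a)

"aaa"


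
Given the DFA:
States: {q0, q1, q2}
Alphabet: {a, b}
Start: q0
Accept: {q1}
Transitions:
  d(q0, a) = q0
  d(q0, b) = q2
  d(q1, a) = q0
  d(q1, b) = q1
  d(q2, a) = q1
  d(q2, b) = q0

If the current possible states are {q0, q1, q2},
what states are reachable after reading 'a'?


Apply transition on 'a' from each current state:
  d(q0, a) = q0
  d(q1, a) = q0
  d(q2, a) = q1

{q0, q1}


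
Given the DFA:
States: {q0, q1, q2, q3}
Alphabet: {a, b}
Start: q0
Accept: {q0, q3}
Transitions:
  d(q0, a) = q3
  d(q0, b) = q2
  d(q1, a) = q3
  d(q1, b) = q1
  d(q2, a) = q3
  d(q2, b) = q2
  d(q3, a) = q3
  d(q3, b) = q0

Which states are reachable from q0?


BFS from q0:
  layer 0: {q0}
  layer 1: {q2, q3}

{q0, q2, q3}


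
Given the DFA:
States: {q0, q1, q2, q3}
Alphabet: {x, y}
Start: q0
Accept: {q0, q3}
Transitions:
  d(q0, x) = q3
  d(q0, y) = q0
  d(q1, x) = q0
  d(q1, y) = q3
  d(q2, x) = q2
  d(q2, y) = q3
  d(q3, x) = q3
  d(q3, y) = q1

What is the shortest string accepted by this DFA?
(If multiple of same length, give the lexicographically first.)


BFS by string length (lex-first path to each state shown):
  len 0: q0<-""
Found accept state at length 0.

"" (empty string)


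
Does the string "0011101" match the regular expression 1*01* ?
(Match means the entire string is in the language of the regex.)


|string| = 7; first = '0'; last = '1'

No, "0011101" does not match 1*01*


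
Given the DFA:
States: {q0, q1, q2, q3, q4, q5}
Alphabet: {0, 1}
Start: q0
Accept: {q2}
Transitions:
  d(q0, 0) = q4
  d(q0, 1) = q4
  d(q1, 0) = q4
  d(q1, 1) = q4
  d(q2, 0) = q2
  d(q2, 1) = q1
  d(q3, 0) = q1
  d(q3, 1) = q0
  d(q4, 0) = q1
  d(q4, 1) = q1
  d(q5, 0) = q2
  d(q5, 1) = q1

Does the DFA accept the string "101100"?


Trace: q0 -> q4 -> q1 -> q4 -> q1 -> q4 -> q1
Final state: q1
Accept states: {q2}

No, rejected (final state q1 is not an accept state)


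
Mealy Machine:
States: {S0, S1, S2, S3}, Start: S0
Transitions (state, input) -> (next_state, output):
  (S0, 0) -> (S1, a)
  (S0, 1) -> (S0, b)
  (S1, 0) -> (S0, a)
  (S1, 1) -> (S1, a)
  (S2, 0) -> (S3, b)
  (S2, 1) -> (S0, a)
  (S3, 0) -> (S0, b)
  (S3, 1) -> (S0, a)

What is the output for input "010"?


Step-by-step:
  (S0, 0) -> (S1, a)
  (S1, 1) -> (S1, a)
  (S1, 0) -> (S0, a)

"aaa"


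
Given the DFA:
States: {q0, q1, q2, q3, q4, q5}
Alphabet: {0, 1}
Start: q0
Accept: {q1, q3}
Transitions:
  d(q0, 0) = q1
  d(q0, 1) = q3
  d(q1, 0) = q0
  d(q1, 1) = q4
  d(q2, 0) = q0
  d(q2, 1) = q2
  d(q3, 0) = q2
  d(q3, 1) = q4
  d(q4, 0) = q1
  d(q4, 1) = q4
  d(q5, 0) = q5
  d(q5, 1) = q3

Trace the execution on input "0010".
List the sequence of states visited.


Input: 0010
d(q0, 0) = q1
d(q1, 0) = q0
d(q0, 1) = q3
d(q3, 0) = q2


q0 -> q1 -> q0 -> q3 -> q2


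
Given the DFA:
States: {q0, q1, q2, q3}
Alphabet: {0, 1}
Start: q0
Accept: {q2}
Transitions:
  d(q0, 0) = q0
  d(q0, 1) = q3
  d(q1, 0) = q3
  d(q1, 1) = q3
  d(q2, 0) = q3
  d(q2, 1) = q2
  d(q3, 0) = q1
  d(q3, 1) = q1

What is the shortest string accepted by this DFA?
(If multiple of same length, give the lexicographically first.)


BFS by string length (lex-first path to each state shown):
  len 0: q0<-""
  len 1: q0<-"0", q3<-"1"
  len 2: q0<-"00", q1<-"10", q3<-"01"
  len 3: q0<-"000", q1<-"010", q3<-"001"
  len 4: q0<-"0000", q1<-"0010", q3<-"0001"
  len 5: q0<-"00000", q1<-"00010", q3<-"00001"
  len 6: q0<-"000000", q1<-"000010", q3<-"000001"
  len 7: q0<-"0000000", q1<-"0000010", q3<-"0000001"
  len 8: q0<-"00000000", q1<-"00000010", q3<-"00000001"

No string accepted (empty language)


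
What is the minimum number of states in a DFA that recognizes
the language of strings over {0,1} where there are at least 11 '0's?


States: count = 0, 1, ..., 10, and a final '>= 11' state.
Total: 11 + 1 = 12. Accept = '>= 11' state.

12


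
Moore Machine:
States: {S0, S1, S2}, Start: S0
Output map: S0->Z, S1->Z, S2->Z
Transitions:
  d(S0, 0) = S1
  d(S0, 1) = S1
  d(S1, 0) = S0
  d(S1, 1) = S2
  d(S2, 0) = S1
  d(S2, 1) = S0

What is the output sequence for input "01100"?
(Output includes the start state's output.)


Start: S0 (output Z)
  --0--> S1 (output Z)
  --1--> S2 (output Z)
  --1--> S0 (output Z)
  --0--> S1 (output Z)
  --0--> S0 (output Z)

"ZZZZZZ"


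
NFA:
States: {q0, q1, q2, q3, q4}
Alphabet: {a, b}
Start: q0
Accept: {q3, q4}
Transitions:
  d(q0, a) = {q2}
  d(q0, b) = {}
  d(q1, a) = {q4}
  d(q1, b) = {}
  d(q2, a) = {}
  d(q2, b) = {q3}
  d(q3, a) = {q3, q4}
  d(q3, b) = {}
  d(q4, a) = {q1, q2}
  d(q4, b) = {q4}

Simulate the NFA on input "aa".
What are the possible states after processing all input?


Start: {q0}
  --a--> {q2}
  --a--> {}

{} (empty set, no valid transitions)


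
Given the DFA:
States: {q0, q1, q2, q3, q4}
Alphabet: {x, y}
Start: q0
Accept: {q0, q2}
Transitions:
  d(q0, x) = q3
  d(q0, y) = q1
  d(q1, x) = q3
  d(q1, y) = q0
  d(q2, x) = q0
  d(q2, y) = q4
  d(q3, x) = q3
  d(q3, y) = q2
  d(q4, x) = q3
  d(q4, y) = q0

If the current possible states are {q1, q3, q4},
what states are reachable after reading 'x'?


Apply transition on 'x' from each current state:
  d(q1, x) = q3
  d(q3, x) = q3
  d(q4, x) = q3

{q3}


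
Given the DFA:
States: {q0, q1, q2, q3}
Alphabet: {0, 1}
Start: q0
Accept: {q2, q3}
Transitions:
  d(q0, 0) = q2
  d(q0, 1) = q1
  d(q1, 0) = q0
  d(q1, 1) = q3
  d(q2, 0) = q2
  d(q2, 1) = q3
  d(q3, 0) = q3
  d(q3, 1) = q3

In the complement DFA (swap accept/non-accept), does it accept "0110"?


Trace: q0 -> q2 -> q3 -> q3 -> q3
Final: q3
Original accept: {q2, q3}
Complement: q3 is in original accept

No, complement rejects (original accepts)


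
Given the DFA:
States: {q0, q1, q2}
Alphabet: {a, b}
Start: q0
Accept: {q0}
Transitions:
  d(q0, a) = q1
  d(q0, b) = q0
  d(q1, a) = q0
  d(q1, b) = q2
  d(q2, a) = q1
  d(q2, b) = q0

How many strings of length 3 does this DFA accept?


Enumerating all length-3 strings:
  "aaa" -> q1 [reject]
  "aab" -> q0 [accept]
  "aba" -> q1 [reject]
  "abb" -> q0 [accept]
  "baa" -> q0 [accept]
  "bab" -> q2 [reject]
  "bba" -> q1 [reject]
  "bbb" -> q0 [accept]

4 out of 8


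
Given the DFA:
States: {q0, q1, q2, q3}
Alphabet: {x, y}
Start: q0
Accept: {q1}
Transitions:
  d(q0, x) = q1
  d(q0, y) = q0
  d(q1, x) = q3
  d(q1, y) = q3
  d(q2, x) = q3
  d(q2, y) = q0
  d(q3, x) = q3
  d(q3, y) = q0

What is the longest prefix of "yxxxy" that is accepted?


Run the DFA, marking each prefix where the state is accepting:
  "" -> q0 [reject]
  "y" -> q0 [reject]
  "yx" -> q1 [accept]
  "yxx" -> q3 [reject]
  "yxxx" -> q3 [reject]
  "yxxxy" -> q0 [reject]

"yx"


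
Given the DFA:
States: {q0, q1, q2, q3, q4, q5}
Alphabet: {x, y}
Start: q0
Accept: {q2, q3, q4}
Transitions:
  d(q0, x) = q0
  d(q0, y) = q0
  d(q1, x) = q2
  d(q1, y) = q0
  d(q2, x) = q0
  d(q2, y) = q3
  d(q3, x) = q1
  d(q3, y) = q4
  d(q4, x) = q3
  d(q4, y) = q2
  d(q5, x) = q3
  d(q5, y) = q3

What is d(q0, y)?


Looking up transition d(q0, y)

q0


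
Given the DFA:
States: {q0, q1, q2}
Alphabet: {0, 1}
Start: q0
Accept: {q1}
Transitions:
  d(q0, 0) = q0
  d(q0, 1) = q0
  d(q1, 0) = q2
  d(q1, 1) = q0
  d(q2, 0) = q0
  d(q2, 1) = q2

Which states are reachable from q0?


BFS from q0:
  layer 0: {q0}

{q0}


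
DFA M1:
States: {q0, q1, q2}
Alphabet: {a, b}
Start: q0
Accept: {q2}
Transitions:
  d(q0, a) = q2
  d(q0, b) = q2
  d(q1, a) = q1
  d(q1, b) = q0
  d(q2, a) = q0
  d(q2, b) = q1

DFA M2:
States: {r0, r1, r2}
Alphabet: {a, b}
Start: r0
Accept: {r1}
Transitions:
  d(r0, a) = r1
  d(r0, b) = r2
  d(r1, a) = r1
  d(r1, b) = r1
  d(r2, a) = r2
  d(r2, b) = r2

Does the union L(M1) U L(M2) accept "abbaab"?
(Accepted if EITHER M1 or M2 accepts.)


M1: final=q2 accepted=True
M2: final=r1 accepted=True

Yes, union accepts


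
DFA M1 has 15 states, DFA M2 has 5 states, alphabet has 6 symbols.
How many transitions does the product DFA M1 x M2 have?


Product DFA has 15 * 5 = 75 states.
Each has 6 transitions: 75 * 6 = 450

450


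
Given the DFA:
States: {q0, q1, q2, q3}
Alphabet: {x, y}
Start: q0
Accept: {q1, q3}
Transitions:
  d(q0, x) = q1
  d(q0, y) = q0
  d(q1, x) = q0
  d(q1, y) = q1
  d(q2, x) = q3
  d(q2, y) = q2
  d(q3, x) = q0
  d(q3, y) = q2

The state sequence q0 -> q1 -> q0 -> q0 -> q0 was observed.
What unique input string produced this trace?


Trace back each transition to find the symbol:
  q0 --[x]--> q1
  q1 --[x]--> q0
  q0 --[y]--> q0
  q0 --[y]--> q0

"xxyy"


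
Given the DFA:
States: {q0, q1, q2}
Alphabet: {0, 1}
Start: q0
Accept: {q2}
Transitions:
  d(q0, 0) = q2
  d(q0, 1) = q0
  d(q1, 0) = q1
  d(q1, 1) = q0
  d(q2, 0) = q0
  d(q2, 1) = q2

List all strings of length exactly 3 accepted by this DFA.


All strings of length 3: 8 total
Accepted: 4

"000", "011", "101", "110"


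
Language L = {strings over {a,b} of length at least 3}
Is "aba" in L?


length = 3

Yes, "aba" is in L


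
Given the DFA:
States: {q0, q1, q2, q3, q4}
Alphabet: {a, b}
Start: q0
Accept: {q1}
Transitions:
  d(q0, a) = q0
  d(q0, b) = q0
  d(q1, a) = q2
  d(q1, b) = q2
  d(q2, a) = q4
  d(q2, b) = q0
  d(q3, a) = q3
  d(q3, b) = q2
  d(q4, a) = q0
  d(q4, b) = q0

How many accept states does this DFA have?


Accept states listed: {q1}
Counting: q1(1)

1


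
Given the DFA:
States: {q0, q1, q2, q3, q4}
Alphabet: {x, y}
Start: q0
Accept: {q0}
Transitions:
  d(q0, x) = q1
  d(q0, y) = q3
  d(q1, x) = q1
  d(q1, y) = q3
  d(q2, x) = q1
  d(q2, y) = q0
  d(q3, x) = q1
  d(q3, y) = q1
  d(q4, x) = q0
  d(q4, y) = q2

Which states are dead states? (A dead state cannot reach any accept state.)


Forward reachability from each state:
  q0 -> reaches accept state q0 (live)
  q1 -> reaches {q1, q3}, no accept state (dead)
  q2 -> reaches accept state q0 (live)
  q3 -> reaches {q1, q3}, no accept state (dead)
  q4 -> reaches accept state q0 (live)

{q1, q3}


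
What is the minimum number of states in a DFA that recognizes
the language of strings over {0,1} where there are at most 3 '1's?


States: count = 0, 1, ..., 3 (all accepting; 4 states), plus a dead state for count > 3.
Total: 4 + 1 = 5.

5


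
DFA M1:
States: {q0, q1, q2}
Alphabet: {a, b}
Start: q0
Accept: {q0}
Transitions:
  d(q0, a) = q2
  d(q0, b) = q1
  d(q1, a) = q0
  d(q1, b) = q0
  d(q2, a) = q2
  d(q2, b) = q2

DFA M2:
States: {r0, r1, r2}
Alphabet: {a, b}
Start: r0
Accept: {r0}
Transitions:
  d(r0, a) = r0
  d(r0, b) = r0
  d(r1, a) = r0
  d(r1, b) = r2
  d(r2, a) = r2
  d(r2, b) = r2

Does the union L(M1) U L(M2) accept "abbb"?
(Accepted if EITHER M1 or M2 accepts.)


M1: final=q2 accepted=False
M2: final=r0 accepted=True

Yes, union accepts


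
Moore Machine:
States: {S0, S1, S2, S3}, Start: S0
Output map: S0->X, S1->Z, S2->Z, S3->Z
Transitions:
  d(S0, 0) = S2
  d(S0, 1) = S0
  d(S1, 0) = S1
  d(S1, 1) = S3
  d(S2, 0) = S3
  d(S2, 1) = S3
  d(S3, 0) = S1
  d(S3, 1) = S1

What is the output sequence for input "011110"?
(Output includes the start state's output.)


Start: S0 (output X)
  --0--> S2 (output Z)
  --1--> S3 (output Z)
  --1--> S1 (output Z)
  --1--> S3 (output Z)
  --1--> S1 (output Z)
  --0--> S1 (output Z)

"XZZZZZZ"


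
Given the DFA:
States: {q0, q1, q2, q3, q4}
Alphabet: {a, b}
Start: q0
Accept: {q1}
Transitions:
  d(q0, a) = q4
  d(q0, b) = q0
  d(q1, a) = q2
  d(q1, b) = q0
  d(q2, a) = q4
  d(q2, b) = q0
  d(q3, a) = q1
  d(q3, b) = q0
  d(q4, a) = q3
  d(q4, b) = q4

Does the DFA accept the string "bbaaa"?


Trace: q0 -> q0 -> q0 -> q4 -> q3 -> q1
Final state: q1
Accept states: {q1}

Yes, accepted (final state q1 is an accept state)


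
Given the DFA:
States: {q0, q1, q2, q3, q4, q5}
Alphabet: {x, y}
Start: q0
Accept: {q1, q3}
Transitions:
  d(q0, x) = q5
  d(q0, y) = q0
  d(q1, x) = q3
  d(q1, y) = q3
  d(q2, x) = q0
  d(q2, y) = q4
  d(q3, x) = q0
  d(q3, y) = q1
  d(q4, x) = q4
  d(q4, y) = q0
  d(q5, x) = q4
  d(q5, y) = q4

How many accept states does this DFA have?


Accept states listed: {q1, q3}
Counting: q1(1) q3(2)

2


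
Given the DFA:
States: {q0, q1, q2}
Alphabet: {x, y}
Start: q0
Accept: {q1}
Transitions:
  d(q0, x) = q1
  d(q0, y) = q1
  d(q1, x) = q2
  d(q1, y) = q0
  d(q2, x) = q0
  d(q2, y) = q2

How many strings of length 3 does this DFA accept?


Enumerating all length-3 strings:
  "xxx" -> q0 [reject]
  "xxy" -> q2 [reject]
  "xyx" -> q1 [accept]
  "xyy" -> q1 [accept]
  "yxx" -> q0 [reject]
  "yxy" -> q2 [reject]
  "yyx" -> q1 [accept]
  "yyy" -> q1 [accept]

4 out of 8


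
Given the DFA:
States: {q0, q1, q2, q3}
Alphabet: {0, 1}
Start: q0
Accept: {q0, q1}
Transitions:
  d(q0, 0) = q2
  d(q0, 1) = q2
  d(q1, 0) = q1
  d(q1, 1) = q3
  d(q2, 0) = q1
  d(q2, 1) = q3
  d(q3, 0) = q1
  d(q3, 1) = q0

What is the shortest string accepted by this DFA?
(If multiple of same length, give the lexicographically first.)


BFS by string length (lex-first path to each state shown):
  len 0: q0<-""
Found accept state at length 0.

"" (empty string)


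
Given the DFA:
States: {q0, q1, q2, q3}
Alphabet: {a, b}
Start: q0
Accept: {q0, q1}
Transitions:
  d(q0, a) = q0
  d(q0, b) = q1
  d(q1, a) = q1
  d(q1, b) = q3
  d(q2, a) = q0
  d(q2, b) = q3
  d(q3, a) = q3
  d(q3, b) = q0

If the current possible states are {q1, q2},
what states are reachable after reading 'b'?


Apply transition on 'b' from each current state:
  d(q1, b) = q3
  d(q2, b) = q3

{q3}


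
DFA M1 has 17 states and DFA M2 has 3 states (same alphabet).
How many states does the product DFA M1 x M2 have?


Product construction pairs every M1 state with every M2 state.
17 * 3 = 51

51


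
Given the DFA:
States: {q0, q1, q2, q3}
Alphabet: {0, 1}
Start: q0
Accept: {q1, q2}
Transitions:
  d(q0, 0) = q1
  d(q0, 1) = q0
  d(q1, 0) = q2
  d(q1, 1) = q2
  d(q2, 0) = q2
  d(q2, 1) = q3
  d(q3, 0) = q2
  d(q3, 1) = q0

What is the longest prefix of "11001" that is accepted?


Run the DFA, marking each prefix where the state is accepting:
  "" -> q0 [reject]
  "1" -> q0 [reject]
  "11" -> q0 [reject]
  "110" -> q1 [accept]
  "1100" -> q2 [accept]
  "11001" -> q3 [reject]

"1100"


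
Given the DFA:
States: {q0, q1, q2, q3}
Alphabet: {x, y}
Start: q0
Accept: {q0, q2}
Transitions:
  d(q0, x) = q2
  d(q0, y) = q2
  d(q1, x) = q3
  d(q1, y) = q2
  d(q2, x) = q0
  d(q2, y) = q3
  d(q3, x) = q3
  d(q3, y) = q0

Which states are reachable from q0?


BFS from q0:
  layer 0: {q0}
  layer 1: {q2}
  layer 2: {q3}

{q0, q2, q3}


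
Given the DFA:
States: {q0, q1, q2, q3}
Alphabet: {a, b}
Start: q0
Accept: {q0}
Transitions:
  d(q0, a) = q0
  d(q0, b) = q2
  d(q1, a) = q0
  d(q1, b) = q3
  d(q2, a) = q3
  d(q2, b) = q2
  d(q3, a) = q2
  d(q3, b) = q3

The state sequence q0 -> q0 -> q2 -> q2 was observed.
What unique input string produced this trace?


Trace back each transition to find the symbol:
  q0 --[a]--> q0
  q0 --[b]--> q2
  q2 --[b]--> q2

"abb"


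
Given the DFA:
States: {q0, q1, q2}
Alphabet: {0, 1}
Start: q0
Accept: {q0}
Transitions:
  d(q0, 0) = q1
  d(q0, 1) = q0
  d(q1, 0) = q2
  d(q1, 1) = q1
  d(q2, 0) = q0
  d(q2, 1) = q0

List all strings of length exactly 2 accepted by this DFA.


All strings of length 2: 4 total
Accepted: 1

"11"


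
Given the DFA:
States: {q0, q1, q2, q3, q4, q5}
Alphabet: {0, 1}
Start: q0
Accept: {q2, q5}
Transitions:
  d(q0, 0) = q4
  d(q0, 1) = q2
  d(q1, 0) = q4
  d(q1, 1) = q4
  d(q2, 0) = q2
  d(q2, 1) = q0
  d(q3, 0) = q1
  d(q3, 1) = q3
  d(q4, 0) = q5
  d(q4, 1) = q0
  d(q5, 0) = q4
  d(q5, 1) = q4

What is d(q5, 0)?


Looking up transition d(q5, 0)

q4


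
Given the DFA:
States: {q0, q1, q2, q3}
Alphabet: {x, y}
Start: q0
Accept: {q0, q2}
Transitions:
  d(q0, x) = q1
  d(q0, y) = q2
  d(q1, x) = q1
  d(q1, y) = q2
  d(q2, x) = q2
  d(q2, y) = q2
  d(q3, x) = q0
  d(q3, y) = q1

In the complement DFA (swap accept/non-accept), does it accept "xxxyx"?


Trace: q0 -> q1 -> q1 -> q1 -> q2 -> q2
Final: q2
Original accept: {q0, q2}
Complement: q2 is in original accept

No, complement rejects (original accepts)


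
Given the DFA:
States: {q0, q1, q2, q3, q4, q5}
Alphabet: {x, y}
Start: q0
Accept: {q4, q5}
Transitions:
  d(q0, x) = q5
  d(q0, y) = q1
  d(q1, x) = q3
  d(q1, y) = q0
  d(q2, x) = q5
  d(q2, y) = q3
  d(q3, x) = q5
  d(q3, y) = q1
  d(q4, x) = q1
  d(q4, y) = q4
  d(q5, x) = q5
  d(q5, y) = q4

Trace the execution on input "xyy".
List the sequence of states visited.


Input: xyy
d(q0, x) = q5
d(q5, y) = q4
d(q4, y) = q4


q0 -> q5 -> q4 -> q4


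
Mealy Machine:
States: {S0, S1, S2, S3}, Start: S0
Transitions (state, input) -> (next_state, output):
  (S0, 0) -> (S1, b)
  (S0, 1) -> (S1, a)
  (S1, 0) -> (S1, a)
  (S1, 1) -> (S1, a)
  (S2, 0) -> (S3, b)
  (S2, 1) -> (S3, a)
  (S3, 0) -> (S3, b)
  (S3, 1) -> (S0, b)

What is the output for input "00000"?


Step-by-step:
  (S0, 0) -> (S1, b)
  (S1, 0) -> (S1, a)
  (S1, 0) -> (S1, a)
  (S1, 0) -> (S1, a)
  (S1, 0) -> (S1, a)

"baaaa"


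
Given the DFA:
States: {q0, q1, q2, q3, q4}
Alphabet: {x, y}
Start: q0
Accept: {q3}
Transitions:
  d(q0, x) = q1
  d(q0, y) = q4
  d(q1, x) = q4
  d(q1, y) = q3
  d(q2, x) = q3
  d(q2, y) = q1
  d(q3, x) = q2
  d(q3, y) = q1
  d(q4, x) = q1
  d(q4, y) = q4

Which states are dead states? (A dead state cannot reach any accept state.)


Forward reachability from each state:
  q0 -> reaches accept state q3 (live)
  q1 -> reaches accept state q3 (live)
  q2 -> reaches accept state q3 (live)
  q3 -> reaches accept state q3 (live)
  q4 -> reaches accept state q3 (live)

None (all states can reach an accept state)


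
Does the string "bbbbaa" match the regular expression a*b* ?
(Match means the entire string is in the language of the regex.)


|string| = 6; first = 'b'; last = 'a'

No, "bbbbaa" does not match a*b*


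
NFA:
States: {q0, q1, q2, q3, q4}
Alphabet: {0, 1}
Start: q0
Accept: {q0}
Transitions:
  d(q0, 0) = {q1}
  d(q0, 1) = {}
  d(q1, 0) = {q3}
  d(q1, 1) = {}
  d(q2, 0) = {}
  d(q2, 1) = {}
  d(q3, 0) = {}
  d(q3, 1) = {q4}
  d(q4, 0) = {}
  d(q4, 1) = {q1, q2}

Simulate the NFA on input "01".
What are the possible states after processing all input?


Start: {q0}
  --0--> {q1}
  --1--> {}

{} (empty set, no valid transitions)


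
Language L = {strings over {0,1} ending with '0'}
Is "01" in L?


last symbol = '1'

No, "01" is not in L


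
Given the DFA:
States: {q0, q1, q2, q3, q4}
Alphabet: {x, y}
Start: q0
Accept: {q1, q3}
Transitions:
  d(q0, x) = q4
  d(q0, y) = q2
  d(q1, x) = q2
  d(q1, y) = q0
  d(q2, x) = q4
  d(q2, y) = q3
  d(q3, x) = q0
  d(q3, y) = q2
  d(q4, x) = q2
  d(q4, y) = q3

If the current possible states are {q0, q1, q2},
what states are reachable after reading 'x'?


Apply transition on 'x' from each current state:
  d(q0, x) = q4
  d(q1, x) = q2
  d(q2, x) = q4

{q2, q4}


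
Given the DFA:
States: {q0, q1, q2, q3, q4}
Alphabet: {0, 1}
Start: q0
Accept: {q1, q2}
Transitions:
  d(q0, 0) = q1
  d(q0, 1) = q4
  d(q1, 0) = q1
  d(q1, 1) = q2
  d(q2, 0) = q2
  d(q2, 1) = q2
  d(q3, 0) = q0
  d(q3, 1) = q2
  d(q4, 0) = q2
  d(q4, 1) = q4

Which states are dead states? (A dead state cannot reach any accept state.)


Forward reachability from each state:
  q0 -> reaches accept state q1 (live)
  q1 -> reaches accept state q1 (live)
  q2 -> reaches accept state q2 (live)
  q3 -> reaches accept state q1 (live)
  q4 -> reaches accept state q2 (live)

None (all states can reach an accept state)


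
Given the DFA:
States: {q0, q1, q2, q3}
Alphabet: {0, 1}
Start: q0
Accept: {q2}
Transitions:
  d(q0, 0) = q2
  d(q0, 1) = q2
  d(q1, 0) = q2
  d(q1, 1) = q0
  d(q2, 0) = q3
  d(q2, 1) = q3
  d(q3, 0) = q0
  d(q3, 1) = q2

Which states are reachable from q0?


BFS from q0:
  layer 0: {q0}
  layer 1: {q2}
  layer 2: {q3}

{q0, q2, q3}


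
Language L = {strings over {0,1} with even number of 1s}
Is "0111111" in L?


count('1') = 6; 6 mod 2 = 0

Yes, "0111111" is in L


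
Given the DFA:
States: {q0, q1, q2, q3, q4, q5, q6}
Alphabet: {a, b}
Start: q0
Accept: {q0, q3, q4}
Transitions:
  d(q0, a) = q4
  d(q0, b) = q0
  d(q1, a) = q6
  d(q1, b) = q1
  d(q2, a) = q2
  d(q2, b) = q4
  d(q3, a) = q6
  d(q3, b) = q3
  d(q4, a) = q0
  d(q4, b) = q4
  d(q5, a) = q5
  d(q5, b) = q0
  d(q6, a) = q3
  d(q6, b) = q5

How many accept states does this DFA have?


Accept states listed: {q0, q3, q4}
Counting: q0(1) q3(2) q4(3)

3


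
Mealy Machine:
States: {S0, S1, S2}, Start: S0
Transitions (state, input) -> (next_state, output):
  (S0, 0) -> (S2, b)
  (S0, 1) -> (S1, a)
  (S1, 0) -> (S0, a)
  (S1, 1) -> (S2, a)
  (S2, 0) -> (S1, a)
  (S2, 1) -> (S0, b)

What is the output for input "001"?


Step-by-step:
  (S0, 0) -> (S2, b)
  (S2, 0) -> (S1, a)
  (S1, 1) -> (S2, a)

"baa"


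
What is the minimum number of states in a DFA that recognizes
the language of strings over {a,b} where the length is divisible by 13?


States track (length) mod 13.
Need 13 states: one per remainder 0..12; accept = remainder 0.

13


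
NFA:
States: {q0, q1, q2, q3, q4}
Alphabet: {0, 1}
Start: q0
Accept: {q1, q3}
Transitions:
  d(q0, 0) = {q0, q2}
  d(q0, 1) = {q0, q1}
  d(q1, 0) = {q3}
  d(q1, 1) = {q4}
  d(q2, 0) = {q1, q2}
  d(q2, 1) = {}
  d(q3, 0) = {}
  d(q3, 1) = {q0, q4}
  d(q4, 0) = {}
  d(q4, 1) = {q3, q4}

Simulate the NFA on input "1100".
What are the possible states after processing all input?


Start: {q0}
  --1--> {q0, q1}
  --1--> {q0, q1, q4}
  --0--> {q0, q2, q3}
  --0--> {q0, q1, q2}

{q0, q1, q2}


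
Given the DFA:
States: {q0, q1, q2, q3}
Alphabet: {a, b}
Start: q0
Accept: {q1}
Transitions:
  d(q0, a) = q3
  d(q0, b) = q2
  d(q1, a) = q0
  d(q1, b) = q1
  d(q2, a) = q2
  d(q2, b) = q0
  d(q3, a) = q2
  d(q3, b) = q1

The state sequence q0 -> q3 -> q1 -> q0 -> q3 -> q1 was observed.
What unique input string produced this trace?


Trace back each transition to find the symbol:
  q0 --[a]--> q3
  q3 --[b]--> q1
  q1 --[a]--> q0
  q0 --[a]--> q3
  q3 --[b]--> q1

"abaab"


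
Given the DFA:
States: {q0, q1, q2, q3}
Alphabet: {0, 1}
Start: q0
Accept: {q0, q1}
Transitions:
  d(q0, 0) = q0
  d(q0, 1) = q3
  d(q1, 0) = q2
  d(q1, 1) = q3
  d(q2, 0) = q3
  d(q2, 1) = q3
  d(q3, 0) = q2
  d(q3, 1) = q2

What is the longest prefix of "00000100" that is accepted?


Run the DFA, marking each prefix where the state is accepting:
  "" -> q0 [accept]
  "0" -> q0 [accept]
  "00" -> q0 [accept]
  "000" -> q0 [accept]
  "0000" -> q0 [accept]
  "00000" -> q0 [accept]
  "000001" -> q3 [reject]
  "0000010" -> q2 [reject]
  "00000100" -> q3 [reject]

"00000"


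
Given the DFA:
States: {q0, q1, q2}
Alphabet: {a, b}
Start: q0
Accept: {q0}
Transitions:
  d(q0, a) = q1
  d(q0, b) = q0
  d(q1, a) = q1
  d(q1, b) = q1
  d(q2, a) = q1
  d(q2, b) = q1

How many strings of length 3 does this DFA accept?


Enumerating all length-3 strings:
  "aaa" -> q1 [reject]
  "aab" -> q1 [reject]
  "aba" -> q1 [reject]
  "abb" -> q1 [reject]
  "baa" -> q1 [reject]
  "bab" -> q1 [reject]
  "bba" -> q1 [reject]
  "bbb" -> q0 [accept]

1 out of 8


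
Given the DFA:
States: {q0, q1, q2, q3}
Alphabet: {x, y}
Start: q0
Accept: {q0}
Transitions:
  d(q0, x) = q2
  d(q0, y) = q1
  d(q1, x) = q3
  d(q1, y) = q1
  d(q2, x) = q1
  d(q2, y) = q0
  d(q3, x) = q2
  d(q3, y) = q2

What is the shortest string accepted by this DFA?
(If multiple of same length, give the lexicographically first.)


BFS by string length (lex-first path to each state shown):
  len 0: q0<-""
Found accept state at length 0.

"" (empty string)


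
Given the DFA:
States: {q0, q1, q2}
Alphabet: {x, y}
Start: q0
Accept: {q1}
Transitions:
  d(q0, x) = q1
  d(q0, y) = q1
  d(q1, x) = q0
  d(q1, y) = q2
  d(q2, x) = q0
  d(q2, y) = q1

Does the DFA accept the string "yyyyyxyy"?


Trace: q0 -> q1 -> q2 -> q1 -> q2 -> q1 -> q0 -> q1 -> q2
Final state: q2
Accept states: {q1}

No, rejected (final state q2 is not an accept state)


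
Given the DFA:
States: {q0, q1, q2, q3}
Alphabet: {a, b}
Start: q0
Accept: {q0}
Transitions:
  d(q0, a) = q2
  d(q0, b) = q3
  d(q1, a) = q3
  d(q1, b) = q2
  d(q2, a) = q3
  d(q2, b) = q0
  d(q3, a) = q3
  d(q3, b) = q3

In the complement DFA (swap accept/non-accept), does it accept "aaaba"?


Trace: q0 -> q2 -> q3 -> q3 -> q3 -> q3
Final: q3
Original accept: {q0}
Complement: q3 is not in original accept

Yes, complement accepts (original rejects)


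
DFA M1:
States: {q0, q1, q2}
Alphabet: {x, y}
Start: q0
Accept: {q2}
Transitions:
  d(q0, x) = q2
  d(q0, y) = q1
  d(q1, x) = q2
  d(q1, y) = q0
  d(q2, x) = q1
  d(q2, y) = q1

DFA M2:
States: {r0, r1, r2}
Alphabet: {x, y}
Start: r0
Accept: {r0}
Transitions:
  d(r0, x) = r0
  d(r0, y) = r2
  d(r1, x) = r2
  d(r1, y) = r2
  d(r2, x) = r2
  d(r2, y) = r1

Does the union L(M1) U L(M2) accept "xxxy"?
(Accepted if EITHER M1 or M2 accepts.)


M1: final=q1 accepted=False
M2: final=r2 accepted=False

No, union rejects (neither accepts)


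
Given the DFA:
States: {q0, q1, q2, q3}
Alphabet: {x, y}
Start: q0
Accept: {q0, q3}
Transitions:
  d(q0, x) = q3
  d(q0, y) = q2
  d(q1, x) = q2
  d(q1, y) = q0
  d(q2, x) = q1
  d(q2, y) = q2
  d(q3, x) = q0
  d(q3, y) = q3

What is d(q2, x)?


Looking up transition d(q2, x)

q1


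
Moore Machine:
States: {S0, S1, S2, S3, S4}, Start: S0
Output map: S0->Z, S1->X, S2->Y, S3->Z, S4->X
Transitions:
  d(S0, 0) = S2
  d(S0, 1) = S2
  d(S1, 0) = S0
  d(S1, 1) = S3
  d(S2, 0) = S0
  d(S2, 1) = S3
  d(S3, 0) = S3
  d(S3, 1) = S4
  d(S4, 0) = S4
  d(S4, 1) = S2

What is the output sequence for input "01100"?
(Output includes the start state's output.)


Start: S0 (output Z)
  --0--> S2 (output Y)
  --1--> S3 (output Z)
  --1--> S4 (output X)
  --0--> S4 (output X)
  --0--> S4 (output X)

"ZYZXXX"


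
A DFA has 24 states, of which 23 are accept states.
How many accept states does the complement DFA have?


Complement swaps accept and non-accept states.
24 - 23 = 1

1


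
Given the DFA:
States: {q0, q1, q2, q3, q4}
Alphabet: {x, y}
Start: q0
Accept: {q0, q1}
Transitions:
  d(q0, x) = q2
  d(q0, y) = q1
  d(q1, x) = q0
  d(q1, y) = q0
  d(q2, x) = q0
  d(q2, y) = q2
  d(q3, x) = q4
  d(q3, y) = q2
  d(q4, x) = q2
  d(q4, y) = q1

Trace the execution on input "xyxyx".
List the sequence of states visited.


Input: xyxyx
d(q0, x) = q2
d(q2, y) = q2
d(q2, x) = q0
d(q0, y) = q1
d(q1, x) = q0


q0 -> q2 -> q2 -> q0 -> q1 -> q0


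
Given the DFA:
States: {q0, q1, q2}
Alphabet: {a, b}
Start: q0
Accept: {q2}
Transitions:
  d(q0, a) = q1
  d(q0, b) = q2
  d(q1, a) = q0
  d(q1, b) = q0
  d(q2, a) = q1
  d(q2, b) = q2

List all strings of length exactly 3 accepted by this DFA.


All strings of length 3: 8 total
Accepted: 3

"aab", "abb", "bbb"


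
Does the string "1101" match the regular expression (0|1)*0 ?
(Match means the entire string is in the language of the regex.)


|string| = 4; first = '1'; last = '1'

No, "1101" does not match (0|1)*0


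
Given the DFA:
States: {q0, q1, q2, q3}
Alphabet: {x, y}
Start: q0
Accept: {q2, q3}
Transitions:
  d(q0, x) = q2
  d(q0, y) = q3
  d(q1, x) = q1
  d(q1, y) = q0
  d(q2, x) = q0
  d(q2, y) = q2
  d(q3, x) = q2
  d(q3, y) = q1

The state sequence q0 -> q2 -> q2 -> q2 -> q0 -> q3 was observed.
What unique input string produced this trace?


Trace back each transition to find the symbol:
  q0 --[x]--> q2
  q2 --[y]--> q2
  q2 --[y]--> q2
  q2 --[x]--> q0
  q0 --[y]--> q3

"xyyxy"
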